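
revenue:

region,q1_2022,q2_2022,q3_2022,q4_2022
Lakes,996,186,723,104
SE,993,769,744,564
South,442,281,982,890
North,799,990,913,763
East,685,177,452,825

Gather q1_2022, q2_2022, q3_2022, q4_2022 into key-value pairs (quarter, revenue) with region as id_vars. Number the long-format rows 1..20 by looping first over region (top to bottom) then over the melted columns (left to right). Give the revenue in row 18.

20 rows total (5 × 4). Row 18: index ⌊(18-1)/4⌋ = 4 into region → East; (18-1) mod 4 = 1 into the melted columns → q2_2022.
So row 18 is (East, q2_2022, 177); revenue = 177.

177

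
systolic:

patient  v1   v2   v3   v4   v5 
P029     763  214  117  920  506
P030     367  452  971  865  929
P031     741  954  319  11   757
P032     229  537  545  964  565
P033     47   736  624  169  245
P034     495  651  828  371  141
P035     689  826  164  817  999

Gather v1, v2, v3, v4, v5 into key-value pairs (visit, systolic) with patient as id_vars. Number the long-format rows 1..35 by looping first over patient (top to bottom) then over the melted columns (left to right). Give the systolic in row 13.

319

35 rows total (7 × 5). Row 13: index ⌊(13-1)/5⌋ = 2 into patient → P031; (13-1) mod 5 = 2 into the melted columns → v3.
So row 13 is (P031, v3, 319); systolic = 319.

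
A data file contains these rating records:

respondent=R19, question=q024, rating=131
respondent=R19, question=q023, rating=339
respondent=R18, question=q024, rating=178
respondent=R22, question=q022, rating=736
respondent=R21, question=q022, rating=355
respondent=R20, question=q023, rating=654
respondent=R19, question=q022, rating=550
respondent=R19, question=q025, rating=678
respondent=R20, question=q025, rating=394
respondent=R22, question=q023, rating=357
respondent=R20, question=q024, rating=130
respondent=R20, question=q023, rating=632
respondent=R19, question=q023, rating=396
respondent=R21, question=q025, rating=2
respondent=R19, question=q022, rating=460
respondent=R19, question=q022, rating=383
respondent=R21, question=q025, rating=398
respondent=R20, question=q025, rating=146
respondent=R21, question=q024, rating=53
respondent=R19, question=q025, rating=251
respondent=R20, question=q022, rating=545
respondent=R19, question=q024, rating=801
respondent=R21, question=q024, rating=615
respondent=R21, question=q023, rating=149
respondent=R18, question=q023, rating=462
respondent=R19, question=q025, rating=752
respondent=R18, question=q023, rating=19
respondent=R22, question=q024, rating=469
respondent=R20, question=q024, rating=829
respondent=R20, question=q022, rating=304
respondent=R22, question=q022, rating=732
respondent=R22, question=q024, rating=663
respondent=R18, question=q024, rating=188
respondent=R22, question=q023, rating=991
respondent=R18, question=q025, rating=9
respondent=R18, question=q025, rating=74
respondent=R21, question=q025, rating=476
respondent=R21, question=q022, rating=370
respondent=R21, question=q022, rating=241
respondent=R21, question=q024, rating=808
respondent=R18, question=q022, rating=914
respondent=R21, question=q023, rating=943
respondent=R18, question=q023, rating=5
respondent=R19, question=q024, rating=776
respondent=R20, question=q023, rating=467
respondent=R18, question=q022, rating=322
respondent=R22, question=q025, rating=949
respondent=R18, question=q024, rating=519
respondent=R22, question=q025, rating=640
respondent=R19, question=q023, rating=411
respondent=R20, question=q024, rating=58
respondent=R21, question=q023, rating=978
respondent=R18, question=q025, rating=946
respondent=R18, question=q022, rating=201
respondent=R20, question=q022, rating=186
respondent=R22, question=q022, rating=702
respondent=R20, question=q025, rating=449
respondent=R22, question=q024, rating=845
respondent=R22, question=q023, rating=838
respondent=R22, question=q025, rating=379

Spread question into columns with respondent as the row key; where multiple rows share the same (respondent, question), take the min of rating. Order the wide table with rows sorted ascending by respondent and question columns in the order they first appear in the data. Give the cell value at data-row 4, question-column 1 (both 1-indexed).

53

With rows sorted ascending by respondent, row 4 is respondent=R21. question columns in first-appearance order: q024, q023, q022, q025; column 1 is q024.
Long rows with respondent=R21, question=q024: min(53, 615, 808) = 53.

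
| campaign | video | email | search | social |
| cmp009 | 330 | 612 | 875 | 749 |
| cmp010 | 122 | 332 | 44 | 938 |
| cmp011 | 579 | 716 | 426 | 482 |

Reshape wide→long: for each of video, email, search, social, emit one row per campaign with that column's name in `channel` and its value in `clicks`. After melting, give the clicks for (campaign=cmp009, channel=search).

875

Unpivoting turns each (campaign, wide-column) pair into one long row.
The wide cell at row cmp009, column search holds 875, so the long row (cmp009, search) has clicks=875.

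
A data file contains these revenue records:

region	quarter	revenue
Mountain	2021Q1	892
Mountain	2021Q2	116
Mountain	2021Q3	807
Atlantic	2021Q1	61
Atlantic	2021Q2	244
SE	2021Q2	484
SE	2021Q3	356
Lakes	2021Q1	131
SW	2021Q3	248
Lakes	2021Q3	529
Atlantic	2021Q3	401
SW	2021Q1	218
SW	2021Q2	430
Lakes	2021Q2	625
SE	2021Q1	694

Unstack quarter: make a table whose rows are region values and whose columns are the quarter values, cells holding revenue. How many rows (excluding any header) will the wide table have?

5 distinct region values → 5 rows.

5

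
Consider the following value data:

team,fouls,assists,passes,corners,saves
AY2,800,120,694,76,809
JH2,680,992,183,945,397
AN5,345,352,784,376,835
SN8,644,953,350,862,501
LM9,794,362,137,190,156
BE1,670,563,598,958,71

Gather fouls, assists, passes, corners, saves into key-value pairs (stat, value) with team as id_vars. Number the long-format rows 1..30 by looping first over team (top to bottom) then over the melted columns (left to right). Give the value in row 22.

30 rows total (6 × 5). Row 22: index ⌊(22-1)/5⌋ = 4 into team → LM9; (22-1) mod 5 = 1 into the melted columns → assists.
So row 22 is (LM9, assists, 362); value = 362.

362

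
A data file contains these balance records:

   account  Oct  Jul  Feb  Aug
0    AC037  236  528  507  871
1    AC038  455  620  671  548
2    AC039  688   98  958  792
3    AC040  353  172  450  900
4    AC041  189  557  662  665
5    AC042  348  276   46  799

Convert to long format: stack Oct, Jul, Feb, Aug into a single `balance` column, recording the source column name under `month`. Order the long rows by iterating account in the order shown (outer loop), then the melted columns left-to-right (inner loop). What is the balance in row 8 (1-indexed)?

548

24 rows total (6 × 4). Row 8: index ⌊(8-1)/4⌋ = 1 into account → AC038; (8-1) mod 4 = 3 into the melted columns → Aug.
So row 8 is (AC038, Aug, 548); balance = 548.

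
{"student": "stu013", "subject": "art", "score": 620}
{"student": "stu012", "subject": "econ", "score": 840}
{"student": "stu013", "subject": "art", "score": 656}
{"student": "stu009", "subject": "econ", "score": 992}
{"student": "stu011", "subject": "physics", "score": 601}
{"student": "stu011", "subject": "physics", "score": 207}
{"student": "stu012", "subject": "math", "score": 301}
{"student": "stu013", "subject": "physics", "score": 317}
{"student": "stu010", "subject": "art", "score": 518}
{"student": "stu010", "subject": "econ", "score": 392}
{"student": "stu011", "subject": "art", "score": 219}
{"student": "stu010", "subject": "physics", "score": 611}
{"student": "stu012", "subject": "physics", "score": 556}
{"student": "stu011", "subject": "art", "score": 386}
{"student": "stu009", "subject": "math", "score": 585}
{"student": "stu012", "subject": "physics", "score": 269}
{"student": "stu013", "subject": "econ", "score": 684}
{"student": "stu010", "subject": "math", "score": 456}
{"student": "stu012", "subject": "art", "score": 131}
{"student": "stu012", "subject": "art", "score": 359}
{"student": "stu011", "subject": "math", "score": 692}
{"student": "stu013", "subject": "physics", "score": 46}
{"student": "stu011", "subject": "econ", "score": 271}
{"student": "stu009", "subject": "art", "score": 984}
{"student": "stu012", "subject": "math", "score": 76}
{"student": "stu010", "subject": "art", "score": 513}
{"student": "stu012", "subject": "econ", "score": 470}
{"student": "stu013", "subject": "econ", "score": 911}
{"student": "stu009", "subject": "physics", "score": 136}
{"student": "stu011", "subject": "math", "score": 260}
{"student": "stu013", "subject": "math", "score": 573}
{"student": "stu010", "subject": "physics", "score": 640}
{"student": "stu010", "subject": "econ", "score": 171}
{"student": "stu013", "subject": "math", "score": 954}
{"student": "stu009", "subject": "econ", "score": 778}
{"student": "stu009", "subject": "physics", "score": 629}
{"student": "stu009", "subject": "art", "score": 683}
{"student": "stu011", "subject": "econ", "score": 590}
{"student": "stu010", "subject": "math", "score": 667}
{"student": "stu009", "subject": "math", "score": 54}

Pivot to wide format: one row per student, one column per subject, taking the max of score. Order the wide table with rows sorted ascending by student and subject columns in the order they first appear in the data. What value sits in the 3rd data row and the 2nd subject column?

With rows sorted ascending by student, row 3 is student=stu011. subject columns in first-appearance order: art, econ, physics, math; column 2 is econ.
Long rows with student=stu011, subject=econ: max(271, 590) = 590.

590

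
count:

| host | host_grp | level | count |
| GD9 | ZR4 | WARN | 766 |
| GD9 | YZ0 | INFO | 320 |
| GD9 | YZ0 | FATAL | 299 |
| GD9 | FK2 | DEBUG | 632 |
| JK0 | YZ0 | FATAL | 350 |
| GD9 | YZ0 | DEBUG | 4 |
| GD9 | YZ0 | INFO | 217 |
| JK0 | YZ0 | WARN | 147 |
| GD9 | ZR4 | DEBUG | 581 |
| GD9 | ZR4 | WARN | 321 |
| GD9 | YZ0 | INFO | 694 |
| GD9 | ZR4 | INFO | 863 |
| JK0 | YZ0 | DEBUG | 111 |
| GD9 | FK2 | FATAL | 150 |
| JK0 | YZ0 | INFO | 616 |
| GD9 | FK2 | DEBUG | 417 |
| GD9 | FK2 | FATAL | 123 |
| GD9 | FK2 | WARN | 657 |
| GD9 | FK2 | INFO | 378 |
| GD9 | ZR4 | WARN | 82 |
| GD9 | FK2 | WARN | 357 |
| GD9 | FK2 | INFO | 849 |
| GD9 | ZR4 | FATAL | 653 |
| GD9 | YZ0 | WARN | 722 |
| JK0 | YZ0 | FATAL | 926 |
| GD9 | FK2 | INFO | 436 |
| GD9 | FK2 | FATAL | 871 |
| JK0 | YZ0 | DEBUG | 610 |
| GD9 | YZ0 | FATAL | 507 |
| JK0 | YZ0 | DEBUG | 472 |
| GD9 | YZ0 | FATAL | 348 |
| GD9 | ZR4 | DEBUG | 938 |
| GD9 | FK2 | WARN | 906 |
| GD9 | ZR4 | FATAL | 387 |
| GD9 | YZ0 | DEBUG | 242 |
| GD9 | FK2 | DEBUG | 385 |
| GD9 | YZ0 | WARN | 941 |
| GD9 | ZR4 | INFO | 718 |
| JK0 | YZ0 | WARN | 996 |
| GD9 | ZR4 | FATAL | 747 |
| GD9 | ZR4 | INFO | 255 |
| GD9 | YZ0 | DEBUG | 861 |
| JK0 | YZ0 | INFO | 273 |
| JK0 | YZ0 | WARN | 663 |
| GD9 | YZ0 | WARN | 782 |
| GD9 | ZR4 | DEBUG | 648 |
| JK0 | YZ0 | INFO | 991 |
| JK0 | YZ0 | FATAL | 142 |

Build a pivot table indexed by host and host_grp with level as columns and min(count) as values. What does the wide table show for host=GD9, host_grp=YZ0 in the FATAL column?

Rows with host=GD9, host_grp=YZ0 and level=FATAL: count values are 299, 507, 348.
min(299, 507, 348) = 299.

299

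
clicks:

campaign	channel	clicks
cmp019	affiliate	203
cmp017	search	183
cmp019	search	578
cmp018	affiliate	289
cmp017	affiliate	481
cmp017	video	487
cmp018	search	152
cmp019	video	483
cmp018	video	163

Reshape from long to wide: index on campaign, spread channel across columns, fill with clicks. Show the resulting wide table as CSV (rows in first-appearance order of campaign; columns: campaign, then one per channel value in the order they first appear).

Columns: campaign plus the 3 distinct channel values (affiliate, search, video).
For example, row cmp019 column affiliate takes clicks=203 from the long row (cmp019, affiliate).

campaign,affiliate,search,video
cmp019,203,578,483
cmp017,481,183,487
cmp018,289,152,163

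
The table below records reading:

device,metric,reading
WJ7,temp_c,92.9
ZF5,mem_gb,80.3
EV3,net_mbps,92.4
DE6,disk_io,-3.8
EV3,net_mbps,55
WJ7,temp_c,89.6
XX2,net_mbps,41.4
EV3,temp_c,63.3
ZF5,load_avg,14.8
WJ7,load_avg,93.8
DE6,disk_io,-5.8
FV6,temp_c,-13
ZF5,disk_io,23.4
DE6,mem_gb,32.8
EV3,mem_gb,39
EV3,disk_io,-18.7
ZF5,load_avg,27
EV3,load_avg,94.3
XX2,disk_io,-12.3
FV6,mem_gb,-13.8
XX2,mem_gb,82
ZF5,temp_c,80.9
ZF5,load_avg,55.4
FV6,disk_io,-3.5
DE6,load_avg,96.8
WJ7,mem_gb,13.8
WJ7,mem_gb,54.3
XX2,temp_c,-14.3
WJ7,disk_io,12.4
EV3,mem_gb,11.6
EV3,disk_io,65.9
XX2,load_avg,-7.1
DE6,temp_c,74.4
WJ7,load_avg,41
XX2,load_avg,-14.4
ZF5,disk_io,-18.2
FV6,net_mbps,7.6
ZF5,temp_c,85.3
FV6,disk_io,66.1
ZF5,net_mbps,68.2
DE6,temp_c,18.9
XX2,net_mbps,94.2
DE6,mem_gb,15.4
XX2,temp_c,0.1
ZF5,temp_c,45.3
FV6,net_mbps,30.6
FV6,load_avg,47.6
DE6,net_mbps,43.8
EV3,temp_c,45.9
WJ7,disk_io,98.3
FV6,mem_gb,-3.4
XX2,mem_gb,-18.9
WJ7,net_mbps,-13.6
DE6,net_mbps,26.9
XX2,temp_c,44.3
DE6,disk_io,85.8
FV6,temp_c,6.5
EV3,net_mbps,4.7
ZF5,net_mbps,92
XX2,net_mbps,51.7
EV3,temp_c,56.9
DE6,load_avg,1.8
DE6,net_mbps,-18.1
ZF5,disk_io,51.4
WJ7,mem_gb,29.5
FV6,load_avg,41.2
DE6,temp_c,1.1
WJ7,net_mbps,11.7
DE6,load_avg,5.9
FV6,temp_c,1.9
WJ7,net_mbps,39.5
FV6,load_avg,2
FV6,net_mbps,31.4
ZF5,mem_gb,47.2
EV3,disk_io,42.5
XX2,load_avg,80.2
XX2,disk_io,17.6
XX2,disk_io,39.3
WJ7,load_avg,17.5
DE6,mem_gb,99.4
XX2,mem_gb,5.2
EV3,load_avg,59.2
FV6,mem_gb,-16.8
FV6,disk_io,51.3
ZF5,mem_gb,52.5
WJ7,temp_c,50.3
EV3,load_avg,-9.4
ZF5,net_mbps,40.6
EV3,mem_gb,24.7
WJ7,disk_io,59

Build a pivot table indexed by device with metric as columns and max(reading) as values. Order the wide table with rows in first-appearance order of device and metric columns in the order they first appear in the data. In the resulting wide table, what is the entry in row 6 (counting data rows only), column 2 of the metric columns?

-3.4

With rows in first-appearance order of device, row 6 is device=FV6. metric columns in first-appearance order: temp_c, mem_gb, net_mbps, disk_io, load_avg; column 2 is mem_gb.
Long rows with device=FV6, metric=mem_gb: max(-13.8, -3.4, -16.8) = -3.4.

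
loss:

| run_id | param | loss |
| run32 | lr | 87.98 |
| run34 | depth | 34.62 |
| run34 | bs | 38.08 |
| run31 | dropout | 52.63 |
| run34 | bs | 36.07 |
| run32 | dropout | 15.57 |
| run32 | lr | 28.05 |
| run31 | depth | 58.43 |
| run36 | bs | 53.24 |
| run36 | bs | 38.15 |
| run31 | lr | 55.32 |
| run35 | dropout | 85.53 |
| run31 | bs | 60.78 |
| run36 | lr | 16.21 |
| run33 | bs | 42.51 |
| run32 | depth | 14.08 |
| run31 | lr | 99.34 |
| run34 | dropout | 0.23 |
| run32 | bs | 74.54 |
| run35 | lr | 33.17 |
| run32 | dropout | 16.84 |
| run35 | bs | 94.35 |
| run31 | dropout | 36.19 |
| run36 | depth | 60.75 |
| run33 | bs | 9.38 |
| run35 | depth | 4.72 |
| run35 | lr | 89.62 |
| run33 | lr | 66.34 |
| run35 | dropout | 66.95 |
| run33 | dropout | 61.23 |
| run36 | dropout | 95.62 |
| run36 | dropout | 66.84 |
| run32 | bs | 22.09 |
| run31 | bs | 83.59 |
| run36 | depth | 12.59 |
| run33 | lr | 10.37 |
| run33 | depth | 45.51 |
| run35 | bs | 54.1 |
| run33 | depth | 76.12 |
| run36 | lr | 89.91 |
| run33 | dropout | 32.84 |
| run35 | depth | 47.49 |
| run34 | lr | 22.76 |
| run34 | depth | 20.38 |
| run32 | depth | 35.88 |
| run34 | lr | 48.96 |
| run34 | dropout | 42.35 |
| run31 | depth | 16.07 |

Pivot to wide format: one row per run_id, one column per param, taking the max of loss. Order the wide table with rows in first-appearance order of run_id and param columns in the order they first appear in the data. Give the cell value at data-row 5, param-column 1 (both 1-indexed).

With rows in first-appearance order of run_id, row 5 is run_id=run35. param columns in first-appearance order: lr, depth, bs, dropout; column 1 is lr.
Long rows with run_id=run35, param=lr: max(33.17, 89.62) = 89.62.

89.62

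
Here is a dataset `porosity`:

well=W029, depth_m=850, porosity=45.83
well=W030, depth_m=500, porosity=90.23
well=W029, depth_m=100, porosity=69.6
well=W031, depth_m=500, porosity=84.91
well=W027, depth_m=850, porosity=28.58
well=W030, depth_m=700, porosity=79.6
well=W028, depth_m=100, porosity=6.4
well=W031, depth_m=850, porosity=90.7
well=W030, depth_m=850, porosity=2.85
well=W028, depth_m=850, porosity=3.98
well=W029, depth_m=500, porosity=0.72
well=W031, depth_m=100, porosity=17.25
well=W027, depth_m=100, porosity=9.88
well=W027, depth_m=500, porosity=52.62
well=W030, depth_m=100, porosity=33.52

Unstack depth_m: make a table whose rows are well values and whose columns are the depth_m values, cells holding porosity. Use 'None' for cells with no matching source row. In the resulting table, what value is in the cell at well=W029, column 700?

No long-format row has well=W029 and depth_m=700, so the cell is None.

None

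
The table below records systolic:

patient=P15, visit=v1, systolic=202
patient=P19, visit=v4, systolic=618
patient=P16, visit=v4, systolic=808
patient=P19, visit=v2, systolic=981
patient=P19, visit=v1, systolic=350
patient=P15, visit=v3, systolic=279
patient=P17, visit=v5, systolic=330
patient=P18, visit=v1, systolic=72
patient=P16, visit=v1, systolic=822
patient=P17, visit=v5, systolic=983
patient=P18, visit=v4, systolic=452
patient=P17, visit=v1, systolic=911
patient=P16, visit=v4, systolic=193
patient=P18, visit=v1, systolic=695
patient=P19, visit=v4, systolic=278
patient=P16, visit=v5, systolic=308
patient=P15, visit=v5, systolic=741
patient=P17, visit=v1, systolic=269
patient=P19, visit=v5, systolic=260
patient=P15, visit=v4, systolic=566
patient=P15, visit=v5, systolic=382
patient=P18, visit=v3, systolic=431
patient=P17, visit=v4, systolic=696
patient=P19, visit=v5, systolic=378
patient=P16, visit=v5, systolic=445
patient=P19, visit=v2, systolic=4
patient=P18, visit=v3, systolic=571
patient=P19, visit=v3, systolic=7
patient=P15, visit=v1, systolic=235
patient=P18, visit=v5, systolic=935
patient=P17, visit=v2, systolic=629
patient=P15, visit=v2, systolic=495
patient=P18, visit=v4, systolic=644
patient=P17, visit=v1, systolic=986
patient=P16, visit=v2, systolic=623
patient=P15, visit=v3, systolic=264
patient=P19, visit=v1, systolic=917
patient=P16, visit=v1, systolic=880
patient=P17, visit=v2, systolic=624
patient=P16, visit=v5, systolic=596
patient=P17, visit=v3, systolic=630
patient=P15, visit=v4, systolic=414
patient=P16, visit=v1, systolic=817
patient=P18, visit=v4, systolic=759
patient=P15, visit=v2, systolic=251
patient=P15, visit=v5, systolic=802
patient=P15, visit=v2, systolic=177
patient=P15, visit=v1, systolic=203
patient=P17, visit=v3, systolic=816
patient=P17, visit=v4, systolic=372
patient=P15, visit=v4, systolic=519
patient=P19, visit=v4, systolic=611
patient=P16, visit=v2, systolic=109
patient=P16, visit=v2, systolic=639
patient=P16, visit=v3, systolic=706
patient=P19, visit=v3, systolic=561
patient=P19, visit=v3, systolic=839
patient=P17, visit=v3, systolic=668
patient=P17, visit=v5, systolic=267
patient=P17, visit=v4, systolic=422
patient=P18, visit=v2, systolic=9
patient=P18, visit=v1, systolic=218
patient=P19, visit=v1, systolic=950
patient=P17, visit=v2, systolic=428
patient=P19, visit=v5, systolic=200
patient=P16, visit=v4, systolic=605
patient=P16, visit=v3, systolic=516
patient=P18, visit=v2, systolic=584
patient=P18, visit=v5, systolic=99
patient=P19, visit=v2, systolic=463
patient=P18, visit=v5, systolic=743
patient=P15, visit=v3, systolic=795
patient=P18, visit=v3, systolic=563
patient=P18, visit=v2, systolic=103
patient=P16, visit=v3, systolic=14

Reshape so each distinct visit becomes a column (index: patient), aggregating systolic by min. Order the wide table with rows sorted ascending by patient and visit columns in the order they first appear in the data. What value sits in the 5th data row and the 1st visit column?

350

With rows sorted ascending by patient, row 5 is patient=P19. visit columns in first-appearance order: v1, v4, v2, v3, v5; column 1 is v1.
Long rows with patient=P19, visit=v1: min(350, 917, 950) = 350.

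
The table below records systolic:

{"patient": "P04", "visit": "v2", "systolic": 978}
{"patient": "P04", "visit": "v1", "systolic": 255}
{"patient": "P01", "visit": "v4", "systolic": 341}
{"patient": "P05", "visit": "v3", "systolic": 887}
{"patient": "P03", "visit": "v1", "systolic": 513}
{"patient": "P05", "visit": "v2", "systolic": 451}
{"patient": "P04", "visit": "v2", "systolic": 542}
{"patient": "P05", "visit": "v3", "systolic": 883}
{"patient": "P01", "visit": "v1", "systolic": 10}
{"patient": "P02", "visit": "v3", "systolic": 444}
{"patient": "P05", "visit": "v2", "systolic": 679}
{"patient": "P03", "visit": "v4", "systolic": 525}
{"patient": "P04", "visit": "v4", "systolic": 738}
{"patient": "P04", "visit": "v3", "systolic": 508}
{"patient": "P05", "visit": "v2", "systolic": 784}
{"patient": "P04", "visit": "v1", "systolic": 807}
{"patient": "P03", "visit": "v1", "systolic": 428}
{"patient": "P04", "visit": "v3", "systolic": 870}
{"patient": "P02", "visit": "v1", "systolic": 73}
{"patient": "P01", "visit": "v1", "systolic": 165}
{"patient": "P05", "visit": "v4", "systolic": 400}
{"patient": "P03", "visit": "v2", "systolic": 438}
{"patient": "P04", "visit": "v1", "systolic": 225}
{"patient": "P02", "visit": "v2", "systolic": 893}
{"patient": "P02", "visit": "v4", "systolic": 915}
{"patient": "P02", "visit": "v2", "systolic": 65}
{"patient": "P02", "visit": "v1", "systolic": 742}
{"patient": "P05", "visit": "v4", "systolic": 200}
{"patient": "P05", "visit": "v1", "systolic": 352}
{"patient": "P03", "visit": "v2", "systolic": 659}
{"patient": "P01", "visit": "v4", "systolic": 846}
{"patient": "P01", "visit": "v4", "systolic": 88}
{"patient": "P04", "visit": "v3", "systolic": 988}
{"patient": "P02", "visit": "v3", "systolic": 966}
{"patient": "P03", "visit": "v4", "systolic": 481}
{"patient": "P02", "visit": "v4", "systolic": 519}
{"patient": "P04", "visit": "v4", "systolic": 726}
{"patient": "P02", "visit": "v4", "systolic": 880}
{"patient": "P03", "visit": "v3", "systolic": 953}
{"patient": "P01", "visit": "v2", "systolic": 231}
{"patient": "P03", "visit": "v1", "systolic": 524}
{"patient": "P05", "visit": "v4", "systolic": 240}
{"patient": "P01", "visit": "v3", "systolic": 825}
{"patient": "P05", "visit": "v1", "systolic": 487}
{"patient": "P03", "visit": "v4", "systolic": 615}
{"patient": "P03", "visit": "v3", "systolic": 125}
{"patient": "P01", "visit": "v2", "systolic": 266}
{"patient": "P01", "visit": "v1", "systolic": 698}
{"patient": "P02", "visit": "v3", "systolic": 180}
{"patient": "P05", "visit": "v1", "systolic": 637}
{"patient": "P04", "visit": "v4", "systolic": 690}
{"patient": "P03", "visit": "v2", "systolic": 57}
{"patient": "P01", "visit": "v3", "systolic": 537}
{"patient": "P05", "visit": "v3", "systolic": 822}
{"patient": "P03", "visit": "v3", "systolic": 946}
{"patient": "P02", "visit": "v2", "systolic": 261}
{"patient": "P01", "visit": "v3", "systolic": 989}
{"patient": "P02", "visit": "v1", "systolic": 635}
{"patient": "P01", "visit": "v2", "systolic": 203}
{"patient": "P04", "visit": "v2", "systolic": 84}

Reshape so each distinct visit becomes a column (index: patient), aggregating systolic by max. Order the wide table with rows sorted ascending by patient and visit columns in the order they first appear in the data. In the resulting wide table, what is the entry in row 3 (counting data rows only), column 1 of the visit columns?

With rows sorted ascending by patient, row 3 is patient=P03. visit columns in first-appearance order: v2, v1, v4, v3; column 1 is v2.
Long rows with patient=P03, visit=v2: max(438, 659, 57) = 659.

659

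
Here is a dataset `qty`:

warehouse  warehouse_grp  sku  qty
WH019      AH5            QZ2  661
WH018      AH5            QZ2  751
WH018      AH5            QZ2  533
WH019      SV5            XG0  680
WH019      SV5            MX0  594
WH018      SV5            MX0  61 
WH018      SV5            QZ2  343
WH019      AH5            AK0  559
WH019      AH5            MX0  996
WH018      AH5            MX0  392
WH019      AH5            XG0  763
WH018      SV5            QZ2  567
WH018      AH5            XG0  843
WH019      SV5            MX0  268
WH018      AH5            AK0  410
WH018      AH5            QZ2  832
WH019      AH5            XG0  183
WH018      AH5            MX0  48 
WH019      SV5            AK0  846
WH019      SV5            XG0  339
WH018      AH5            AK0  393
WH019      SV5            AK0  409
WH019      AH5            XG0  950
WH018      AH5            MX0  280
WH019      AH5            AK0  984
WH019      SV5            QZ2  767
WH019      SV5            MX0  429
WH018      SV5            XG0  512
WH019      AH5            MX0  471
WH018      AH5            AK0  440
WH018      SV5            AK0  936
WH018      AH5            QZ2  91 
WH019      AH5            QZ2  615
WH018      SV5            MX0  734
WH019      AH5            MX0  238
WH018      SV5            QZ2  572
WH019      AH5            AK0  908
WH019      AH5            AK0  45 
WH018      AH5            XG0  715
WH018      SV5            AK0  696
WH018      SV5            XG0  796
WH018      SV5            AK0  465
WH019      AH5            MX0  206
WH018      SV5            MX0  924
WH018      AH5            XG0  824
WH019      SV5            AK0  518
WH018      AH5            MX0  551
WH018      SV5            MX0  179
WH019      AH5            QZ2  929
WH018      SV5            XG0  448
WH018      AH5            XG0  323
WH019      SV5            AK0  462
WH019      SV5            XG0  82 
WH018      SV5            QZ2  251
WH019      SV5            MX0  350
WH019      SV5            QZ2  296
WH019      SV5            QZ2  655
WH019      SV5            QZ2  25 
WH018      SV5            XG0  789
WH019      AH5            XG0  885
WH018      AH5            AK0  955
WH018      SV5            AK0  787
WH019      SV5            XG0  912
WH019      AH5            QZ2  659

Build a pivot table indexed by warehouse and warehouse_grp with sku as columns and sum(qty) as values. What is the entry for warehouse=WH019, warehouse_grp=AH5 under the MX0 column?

1911

Rows with warehouse=WH019, warehouse_grp=AH5 and sku=MX0: qty values are 996, 471, 238, 206.
996 + 471 + 238 + 206 = 1911.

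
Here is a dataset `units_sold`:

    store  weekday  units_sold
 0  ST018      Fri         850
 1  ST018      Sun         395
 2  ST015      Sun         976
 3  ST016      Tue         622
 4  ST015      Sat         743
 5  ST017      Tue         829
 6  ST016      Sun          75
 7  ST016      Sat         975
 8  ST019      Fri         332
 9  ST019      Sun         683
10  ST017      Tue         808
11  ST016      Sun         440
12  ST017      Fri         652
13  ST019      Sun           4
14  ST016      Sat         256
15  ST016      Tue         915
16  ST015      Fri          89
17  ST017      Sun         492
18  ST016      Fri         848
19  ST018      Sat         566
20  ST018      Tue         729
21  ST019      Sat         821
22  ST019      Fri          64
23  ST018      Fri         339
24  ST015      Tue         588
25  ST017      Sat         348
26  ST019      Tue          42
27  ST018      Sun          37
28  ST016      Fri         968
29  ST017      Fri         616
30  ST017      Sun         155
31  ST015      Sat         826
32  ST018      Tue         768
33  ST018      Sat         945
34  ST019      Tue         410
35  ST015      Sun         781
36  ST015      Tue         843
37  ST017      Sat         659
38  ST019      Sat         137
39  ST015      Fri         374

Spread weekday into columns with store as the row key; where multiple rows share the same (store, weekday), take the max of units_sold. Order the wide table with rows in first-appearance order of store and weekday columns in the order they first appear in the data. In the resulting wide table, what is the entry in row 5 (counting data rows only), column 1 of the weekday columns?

With rows in first-appearance order of store, row 5 is store=ST019. weekday columns in first-appearance order: Fri, Sun, Tue, Sat; column 1 is Fri.
Long rows with store=ST019, weekday=Fri: max(332, 64) = 332.

332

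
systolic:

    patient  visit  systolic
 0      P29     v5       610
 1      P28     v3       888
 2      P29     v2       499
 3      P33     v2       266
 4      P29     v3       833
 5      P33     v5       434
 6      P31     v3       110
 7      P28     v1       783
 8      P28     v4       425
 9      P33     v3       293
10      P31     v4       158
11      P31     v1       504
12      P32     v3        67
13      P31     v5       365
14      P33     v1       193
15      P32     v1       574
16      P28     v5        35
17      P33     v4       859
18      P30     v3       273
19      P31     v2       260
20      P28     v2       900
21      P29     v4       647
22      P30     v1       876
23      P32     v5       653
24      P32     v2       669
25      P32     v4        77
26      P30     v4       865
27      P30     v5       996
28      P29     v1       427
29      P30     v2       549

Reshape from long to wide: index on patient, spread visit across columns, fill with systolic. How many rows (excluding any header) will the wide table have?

6 distinct patient values → 6 rows.

6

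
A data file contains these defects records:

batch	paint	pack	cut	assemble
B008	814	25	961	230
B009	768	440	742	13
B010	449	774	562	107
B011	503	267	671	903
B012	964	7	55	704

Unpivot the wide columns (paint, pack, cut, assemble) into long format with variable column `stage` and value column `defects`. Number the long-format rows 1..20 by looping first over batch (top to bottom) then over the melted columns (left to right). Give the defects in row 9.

449

20 rows total (5 × 4). Row 9: index ⌊(9-1)/4⌋ = 2 into batch → B010; (9-1) mod 4 = 0 into the melted columns → paint.
So row 9 is (B010, paint, 449); defects = 449.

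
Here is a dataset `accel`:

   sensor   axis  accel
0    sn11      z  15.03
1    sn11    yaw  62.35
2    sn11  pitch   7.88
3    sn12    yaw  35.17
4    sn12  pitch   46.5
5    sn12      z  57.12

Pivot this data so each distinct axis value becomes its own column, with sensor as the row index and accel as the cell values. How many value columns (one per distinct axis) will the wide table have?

3

3 distinct axis values: pitch, yaw, z.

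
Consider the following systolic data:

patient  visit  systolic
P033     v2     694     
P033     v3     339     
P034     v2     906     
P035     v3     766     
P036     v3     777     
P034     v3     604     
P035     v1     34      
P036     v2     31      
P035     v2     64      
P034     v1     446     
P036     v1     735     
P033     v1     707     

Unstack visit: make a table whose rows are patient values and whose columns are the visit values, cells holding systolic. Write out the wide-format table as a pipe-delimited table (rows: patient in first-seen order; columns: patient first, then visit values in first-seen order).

| patient | v2 | v3 | v1 |
| P033 | 694 | 339 | 707 |
| P034 | 906 | 604 | 446 |
| P035 | 64 | 766 | 34 |
| P036 | 31 | 777 | 735 |

Columns: patient plus the 3 distinct visit values (v2, v3, v1).
For example, row P033 column v2 takes systolic=694 from the long row (P033, v2).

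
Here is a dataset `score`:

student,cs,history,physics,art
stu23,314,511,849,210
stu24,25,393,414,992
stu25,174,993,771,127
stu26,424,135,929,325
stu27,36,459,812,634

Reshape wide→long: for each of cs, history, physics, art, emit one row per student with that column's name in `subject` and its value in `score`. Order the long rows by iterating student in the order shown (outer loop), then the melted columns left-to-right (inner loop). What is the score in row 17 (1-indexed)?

36

20 rows total (5 × 4). Row 17: index ⌊(17-1)/4⌋ = 4 into student → stu27; (17-1) mod 4 = 0 into the melted columns → cs.
So row 17 is (stu27, cs, 36); score = 36.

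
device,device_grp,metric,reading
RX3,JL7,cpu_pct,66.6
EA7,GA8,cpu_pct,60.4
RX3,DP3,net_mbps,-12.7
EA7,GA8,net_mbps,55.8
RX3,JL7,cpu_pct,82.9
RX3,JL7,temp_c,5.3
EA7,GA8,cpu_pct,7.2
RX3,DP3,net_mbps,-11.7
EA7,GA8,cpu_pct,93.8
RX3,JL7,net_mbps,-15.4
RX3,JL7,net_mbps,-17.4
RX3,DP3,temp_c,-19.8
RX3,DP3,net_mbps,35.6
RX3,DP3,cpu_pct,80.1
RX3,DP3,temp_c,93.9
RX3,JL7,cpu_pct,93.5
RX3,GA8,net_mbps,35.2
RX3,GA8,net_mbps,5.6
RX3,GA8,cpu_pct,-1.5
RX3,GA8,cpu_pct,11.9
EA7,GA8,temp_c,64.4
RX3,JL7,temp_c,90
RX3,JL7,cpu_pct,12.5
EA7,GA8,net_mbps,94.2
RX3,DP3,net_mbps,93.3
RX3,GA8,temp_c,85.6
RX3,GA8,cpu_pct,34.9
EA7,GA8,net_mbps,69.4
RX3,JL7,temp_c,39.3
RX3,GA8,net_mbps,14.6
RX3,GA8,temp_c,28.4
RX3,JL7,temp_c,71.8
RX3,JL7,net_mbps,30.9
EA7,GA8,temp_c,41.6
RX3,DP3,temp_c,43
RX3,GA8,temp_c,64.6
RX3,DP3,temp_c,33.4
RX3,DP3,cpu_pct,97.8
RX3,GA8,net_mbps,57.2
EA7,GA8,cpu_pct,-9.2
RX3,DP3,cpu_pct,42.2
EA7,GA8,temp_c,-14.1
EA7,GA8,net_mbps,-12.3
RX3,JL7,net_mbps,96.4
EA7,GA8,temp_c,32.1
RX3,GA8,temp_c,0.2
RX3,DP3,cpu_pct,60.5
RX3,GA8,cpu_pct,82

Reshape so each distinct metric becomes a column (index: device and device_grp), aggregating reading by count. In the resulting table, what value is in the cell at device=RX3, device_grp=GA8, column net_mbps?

Rows with device=RX3, device_grp=GA8 and metric=net_mbps: reading values are 35.2, 5.6, 14.6, 57.2.
4 rows match — count = 4.

4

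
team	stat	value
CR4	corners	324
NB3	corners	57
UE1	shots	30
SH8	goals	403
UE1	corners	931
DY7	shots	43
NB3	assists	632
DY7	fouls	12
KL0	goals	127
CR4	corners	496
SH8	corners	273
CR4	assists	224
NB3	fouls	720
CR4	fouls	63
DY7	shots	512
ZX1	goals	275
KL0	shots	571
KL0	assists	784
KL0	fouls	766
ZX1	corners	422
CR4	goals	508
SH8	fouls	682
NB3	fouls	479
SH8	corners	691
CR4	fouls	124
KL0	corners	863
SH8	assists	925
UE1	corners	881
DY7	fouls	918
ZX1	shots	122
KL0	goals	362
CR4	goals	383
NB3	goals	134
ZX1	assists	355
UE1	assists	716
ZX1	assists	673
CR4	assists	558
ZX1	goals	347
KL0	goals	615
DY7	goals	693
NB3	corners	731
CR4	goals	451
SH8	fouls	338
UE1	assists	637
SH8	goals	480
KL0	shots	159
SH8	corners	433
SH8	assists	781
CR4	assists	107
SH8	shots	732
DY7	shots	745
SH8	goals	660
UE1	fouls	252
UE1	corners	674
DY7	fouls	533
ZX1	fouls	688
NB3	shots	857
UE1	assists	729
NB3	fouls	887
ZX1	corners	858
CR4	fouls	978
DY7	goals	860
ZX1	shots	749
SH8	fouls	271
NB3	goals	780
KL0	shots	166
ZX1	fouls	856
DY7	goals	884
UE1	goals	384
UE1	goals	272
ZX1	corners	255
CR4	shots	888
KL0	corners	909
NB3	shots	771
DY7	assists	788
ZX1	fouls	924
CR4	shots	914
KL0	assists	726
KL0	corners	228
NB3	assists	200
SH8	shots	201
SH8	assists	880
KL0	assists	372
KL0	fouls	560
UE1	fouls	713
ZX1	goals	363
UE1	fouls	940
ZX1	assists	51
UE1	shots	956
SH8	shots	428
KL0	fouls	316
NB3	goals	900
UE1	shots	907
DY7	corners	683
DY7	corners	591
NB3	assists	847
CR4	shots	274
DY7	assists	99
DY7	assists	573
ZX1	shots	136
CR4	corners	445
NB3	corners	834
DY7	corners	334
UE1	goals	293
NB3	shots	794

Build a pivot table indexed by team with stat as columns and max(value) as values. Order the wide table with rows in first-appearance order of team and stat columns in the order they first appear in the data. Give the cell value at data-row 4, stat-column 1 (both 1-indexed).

With rows in first-appearance order of team, row 4 is team=SH8. stat columns in first-appearance order: corners, shots, goals, assists, fouls; column 1 is corners.
Long rows with team=SH8, stat=corners: max(273, 691, 433) = 691.

691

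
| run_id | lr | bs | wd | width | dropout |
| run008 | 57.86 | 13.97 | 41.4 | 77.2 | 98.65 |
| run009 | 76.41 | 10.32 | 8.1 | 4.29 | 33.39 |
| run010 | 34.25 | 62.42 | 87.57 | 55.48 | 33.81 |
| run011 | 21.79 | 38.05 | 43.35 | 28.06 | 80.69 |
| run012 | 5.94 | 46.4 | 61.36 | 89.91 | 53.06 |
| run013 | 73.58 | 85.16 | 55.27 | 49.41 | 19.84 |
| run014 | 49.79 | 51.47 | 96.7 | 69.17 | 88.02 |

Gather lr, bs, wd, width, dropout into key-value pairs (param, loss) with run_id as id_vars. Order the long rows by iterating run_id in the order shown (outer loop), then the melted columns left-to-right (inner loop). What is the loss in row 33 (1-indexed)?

96.7

35 rows total (7 × 5). Row 33: index ⌊(33-1)/5⌋ = 6 into run_id → run014; (33-1) mod 5 = 2 into the melted columns → wd.
So row 33 is (run014, wd, 96.7); loss = 96.7.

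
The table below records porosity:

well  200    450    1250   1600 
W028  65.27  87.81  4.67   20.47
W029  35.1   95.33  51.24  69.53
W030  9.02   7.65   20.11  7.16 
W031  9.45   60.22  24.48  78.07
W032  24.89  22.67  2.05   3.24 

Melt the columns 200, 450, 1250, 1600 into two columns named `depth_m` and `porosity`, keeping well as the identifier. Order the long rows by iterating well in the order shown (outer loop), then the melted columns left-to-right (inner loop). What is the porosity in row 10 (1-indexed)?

7.65

20 rows total (5 × 4). Row 10: index ⌊(10-1)/4⌋ = 2 into well → W030; (10-1) mod 4 = 1 into the melted columns → 450.
So row 10 is (W030, 450, 7.65); porosity = 7.65.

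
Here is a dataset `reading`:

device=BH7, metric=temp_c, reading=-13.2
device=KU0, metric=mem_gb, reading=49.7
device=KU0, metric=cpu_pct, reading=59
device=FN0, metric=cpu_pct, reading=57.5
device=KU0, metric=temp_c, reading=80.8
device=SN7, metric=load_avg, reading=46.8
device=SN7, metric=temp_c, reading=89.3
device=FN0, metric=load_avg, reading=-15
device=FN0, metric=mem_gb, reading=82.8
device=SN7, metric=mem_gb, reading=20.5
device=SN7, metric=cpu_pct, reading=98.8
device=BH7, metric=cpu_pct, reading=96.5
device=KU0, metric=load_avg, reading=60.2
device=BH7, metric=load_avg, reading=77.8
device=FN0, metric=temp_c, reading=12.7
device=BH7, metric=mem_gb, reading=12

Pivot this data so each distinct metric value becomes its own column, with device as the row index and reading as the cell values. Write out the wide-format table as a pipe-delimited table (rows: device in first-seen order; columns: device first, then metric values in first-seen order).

Columns: device plus the 4 distinct metric values (temp_c, mem_gb, cpu_pct, load_avg).
For example, row BH7 column temp_c takes reading=-13.2 from the long row (BH7, temp_c).

| device | temp_c | mem_gb | cpu_pct | load_avg |
| BH7 | -13.2 | 12 | 96.5 | 77.8 |
| KU0 | 80.8 | 49.7 | 59 | 60.2 |
| FN0 | 12.7 | 82.8 | 57.5 | -15 |
| SN7 | 89.3 | 20.5 | 98.8 | 46.8 |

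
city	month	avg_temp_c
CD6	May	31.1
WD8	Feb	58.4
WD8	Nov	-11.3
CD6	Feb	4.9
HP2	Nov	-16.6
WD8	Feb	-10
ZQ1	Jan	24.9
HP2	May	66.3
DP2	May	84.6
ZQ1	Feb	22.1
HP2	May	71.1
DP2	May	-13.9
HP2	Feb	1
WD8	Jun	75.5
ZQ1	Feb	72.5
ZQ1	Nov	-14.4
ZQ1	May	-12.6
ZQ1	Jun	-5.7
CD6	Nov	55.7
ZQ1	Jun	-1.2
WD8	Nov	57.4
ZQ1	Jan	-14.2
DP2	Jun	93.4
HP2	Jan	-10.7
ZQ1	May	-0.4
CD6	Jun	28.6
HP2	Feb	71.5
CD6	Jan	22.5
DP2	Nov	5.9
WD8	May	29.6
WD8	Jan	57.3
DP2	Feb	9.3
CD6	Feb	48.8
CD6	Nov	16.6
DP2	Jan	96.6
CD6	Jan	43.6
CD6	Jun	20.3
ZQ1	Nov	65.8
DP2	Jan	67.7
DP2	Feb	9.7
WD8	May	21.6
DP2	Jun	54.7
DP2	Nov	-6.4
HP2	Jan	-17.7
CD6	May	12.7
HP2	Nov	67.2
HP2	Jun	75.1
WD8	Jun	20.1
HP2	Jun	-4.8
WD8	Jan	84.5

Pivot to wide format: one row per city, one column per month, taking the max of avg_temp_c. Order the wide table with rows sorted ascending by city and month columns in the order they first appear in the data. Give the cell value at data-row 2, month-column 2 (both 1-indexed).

With rows sorted ascending by city, row 2 is city=DP2. month columns in first-appearance order: May, Feb, Nov, Jan, Jun; column 2 is Feb.
Long rows with city=DP2, month=Feb: max(9.3, 9.7) = 9.7.

9.7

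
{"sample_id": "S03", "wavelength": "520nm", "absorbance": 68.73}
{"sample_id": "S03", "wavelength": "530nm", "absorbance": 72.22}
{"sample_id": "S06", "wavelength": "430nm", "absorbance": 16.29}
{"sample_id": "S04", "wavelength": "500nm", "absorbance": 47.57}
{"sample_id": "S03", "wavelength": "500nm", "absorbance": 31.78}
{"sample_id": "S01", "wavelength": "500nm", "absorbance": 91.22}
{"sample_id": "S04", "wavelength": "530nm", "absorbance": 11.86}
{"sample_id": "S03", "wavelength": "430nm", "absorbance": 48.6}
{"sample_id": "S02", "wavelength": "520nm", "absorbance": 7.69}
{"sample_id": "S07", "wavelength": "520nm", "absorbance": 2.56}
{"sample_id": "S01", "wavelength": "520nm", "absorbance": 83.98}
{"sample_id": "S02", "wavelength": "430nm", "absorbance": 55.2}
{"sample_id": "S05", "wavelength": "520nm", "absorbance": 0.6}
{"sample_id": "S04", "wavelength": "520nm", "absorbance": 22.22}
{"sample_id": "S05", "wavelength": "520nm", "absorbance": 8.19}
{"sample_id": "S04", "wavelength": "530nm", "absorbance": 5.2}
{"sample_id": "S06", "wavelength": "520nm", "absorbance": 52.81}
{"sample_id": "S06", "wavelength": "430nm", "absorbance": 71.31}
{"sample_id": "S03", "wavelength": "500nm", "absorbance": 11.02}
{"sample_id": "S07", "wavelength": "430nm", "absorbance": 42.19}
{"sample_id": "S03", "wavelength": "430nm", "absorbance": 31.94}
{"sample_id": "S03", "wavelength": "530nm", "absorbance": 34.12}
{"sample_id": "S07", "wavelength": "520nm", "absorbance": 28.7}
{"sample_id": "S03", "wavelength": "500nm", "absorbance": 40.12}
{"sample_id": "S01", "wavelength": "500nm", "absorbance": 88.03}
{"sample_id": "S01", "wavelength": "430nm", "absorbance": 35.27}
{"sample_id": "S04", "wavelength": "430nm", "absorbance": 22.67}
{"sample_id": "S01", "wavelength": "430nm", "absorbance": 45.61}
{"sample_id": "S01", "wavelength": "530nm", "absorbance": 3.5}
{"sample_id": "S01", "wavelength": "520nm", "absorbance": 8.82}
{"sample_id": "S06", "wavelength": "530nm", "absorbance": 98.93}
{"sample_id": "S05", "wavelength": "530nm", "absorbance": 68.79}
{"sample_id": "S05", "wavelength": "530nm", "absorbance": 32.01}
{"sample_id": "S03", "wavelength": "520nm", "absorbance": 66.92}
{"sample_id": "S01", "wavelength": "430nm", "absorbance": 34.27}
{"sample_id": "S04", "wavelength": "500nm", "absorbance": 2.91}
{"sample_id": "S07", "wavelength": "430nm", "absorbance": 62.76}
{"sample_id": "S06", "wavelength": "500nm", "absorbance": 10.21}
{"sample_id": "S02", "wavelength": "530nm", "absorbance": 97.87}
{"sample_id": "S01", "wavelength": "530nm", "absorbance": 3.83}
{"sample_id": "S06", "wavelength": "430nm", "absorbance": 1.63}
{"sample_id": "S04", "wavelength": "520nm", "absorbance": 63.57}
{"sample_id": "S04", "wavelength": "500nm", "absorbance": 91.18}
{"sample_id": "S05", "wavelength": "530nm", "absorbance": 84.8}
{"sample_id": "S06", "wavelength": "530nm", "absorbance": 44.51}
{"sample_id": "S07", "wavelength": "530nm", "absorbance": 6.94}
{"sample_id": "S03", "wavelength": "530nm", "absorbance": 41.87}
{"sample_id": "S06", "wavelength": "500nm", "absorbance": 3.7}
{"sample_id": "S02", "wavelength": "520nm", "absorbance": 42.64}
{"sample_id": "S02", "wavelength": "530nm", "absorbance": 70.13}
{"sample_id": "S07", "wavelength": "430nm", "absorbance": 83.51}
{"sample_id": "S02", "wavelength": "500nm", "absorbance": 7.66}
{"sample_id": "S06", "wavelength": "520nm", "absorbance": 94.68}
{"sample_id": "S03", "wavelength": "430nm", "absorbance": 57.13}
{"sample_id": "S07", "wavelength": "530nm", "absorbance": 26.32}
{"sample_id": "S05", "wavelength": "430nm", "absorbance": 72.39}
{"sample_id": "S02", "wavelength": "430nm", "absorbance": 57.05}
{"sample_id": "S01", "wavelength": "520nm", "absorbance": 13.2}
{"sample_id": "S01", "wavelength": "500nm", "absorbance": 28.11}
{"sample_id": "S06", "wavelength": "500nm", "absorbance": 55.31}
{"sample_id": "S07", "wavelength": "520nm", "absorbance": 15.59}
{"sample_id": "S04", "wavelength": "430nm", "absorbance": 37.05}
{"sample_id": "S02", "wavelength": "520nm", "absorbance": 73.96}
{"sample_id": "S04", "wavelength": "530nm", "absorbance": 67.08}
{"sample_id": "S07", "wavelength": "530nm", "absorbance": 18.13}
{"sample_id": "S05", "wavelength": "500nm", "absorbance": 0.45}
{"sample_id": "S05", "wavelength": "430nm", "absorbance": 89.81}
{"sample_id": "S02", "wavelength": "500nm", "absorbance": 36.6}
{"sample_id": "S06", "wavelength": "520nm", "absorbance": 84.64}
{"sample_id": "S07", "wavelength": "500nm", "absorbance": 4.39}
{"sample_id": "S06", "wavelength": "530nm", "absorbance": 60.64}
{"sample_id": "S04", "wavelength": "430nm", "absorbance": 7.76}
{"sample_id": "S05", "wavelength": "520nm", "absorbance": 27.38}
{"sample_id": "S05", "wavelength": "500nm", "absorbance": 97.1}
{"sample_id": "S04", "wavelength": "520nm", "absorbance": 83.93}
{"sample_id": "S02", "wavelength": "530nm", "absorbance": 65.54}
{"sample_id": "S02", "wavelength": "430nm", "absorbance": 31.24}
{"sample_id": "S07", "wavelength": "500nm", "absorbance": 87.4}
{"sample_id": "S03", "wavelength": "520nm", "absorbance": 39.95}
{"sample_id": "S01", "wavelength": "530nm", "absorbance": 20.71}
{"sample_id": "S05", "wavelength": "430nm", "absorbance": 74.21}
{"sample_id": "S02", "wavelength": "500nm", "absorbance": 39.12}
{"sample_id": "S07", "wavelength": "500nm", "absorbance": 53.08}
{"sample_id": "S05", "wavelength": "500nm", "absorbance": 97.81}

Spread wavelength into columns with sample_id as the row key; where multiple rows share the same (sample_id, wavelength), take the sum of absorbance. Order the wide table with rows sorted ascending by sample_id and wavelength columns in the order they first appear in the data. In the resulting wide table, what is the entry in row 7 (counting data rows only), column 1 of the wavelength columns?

With rows sorted ascending by sample_id, row 7 is sample_id=S07. wavelength columns in first-appearance order: 520nm, 530nm, 430nm, 500nm; column 1 is 520nm.
Long rows with sample_id=S07, wavelength=520nm: 2.56 + 28.7 + 15.59 = 46.85.

46.85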